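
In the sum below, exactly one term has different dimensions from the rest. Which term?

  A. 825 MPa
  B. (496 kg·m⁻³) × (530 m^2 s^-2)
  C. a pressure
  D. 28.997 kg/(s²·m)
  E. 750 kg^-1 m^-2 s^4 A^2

E.

Expand each in SI base units:
  A. Pa = N·m⁻² = kg·m⁻¹·s⁻²
  B. [kg·m⁻³] · [m²·s⁻²] = kg·m⁻¹·s⁻²
  C. [pressure] = kg·m⁻¹·s⁻²
  D. kg·m⁻¹·s⁻²
  E. kg⁻¹·m⁻²·s⁴·A²
All reduce to kg·m⁻¹·s⁻² except E., which is kg⁻¹·m⁻²·s⁴·A².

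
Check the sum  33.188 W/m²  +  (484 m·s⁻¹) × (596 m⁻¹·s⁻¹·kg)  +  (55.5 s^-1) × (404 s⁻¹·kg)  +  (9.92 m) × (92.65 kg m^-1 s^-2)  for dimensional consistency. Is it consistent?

No

Work out the base dimensions of each:
  33.188 W/m²:  W·m⁻² = J·s⁻¹·m⁻² = kg·s⁻³
  (484 m·s⁻¹) × (596 m⁻¹·s⁻¹·kg):  [m·s⁻¹] · [kg·m⁻¹·s⁻¹] = kg·s⁻²
  (55.5 s^-1) × (404 s⁻¹·kg):  [s⁻¹] · [kg·s⁻¹] = kg·s⁻²
  (9.92 m) × (92.65 kg m^-1 s^-2):  [m] · [kg·m⁻¹·s⁻²] = kg·s⁻²
The terms do not share a single dimension (kg·s⁻² vs kg·s⁻³).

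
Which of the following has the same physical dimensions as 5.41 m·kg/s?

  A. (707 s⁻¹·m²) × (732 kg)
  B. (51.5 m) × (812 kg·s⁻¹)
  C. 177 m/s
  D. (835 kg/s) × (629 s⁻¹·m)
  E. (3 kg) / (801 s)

Reference: kg·m·s⁻¹.
Each option:
  A. [m²·s⁻¹] · [kg] = kg·m²·s⁻¹
  B. [m] · [kg·s⁻¹] = kg·m·s⁻¹  ← same
  C. m·s⁻¹
  D. [kg·s⁻¹] · [m·s⁻¹] = kg·m·s⁻²
  E. [kg] / [s] = kg·s⁻¹
Only B. matches kg·m·s⁻¹.

B.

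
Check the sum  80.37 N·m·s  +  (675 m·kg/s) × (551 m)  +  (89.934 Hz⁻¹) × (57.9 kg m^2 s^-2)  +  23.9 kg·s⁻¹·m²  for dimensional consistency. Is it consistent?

Work out the base dimensions of each:
  80.37 N·m·s:  N·m·s = kg·m·s⁻²·m·s = kg·m²·s⁻¹
  (675 m·kg/s) × (551 m):  [kg·m·s⁻¹] · [m] = kg·m²·s⁻¹
  (89.934 Hz⁻¹) × (57.9 kg m^2 s^-2):  [s] · [kg·m²·s⁻²] = kg·m²·s⁻¹
  23.9 kg·s⁻¹·m²:  kg·m²·s⁻¹
Every term reduces to kg·m²·s⁻¹.

Yes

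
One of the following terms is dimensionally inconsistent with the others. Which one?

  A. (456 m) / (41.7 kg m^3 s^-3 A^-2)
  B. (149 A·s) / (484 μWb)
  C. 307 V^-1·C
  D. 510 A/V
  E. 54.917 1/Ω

Reduce each to base SI dimensions:
  A. [m] / [kg·m³·s⁻³·A⁻²] = kg⁻¹·m⁻²·s³·A²
  B. [s·A] / [kg·m²·s⁻²·A⁻¹] = kg⁻¹·m⁻²·s³·A²
  C. C·V⁻¹ = s·A·(J·C⁻¹)⁻¹ = kg⁻¹·m⁻²·s⁴·A²
  D. A·V⁻¹ = A·(J·C⁻¹)⁻¹ = kg⁻¹·m⁻²·s³·A²
  E. Ω⁻¹ = (V·A⁻¹)⁻¹ = kg⁻¹·m⁻²·s³·A²
All reduce to kg⁻¹·m⁻²·s³·A² except C., which is kg⁻¹·m⁻²·s⁴·A².

C.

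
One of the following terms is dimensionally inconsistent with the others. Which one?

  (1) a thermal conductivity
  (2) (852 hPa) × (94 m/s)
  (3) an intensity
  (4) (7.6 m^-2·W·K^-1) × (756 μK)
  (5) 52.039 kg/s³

Work out the base dimensions of each:
  (1) [thermal conductivity] = kg·m·s⁻³·K⁻¹
  (2) [kg·m⁻¹·s⁻²] · [m·s⁻¹] = kg·s⁻³
  (3) [intensity] = kg·s⁻³
  (4) [kg·s⁻³·K⁻¹] · [K] = kg·s⁻³
  (5) kg·s⁻³
All reduce to kg·s⁻³ except (1), which is kg·m·s⁻³·K⁻¹.

(1)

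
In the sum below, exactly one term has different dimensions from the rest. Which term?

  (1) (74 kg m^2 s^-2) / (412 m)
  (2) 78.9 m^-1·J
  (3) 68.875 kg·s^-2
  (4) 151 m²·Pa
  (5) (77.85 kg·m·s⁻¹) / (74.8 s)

Dimensions:
  (1) [kg·m²·s⁻²] / [m] = kg·m·s⁻²
  (2) J·m⁻¹ = N·m·m⁻¹ = kg·m·s⁻²
  (3) kg·s⁻²
  (4) Pa·m² = N·m⁻²·m² = kg·m·s⁻²
  (5) [kg·m·s⁻¹] / [s] = kg·m·s⁻²
All reduce to kg·m·s⁻² except (3), which is kg·s⁻².

(3)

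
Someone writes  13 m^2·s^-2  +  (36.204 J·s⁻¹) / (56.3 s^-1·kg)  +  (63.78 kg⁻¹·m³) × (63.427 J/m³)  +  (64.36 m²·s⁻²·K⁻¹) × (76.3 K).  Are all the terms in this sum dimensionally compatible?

Dimensions:
  13 m^2·s^-2:  m²·s⁻²
  (36.204 J·s⁻¹) / (56.3 s^-1·kg):  [kg·m²·s⁻³] / [kg·s⁻¹] = m²·s⁻²
  (63.78 kg⁻¹·m³) × (63.427 J/m³):  [kg⁻¹·m³] · [kg·m⁻¹·s⁻²] = m²·s⁻²
  (64.36 m²·s⁻²·K⁻¹) × (76.3 K):  [m²·s⁻²·K⁻¹] · [K] = m²·s⁻²
Every term reduces to m²·s⁻².

Yes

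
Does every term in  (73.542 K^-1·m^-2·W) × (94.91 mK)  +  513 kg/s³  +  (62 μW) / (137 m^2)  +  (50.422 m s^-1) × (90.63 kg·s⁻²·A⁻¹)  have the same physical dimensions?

Expand each in SI base units:
  (73.542 K^-1·m^-2·W) × (94.91 mK):  [kg·s⁻³·K⁻¹] · [K] = kg·s⁻³
  513 kg/s³:  kg·s⁻³
  (62 μW) / (137 m^2):  [kg·m²·s⁻³] / [m²] = kg·s⁻³
  (50.422 m s^-1) × (90.63 kg·s⁻²·A⁻¹):  [m·s⁻¹] · [kg·s⁻²·A⁻¹] = kg·m·s⁻³·A⁻¹
The terms do not share a single dimension (kg·m·s⁻³·A⁻¹ vs kg·s⁻³).

No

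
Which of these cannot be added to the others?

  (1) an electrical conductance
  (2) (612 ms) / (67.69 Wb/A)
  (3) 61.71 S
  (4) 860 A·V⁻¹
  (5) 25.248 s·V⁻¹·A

In SI base units:
  (1) [electrical conductance] = kg⁻¹·m⁻²·s³·A²
  (2) [s] / [kg·m²·s⁻²·A⁻²] = kg⁻¹·m⁻²·s³·A²
  (3) S = Ω⁻¹ = kg⁻¹·m⁻²·s³·A²
  (4) A·V⁻¹ = A·(J·C⁻¹)⁻¹ = kg⁻¹·m⁻²·s³·A²
  (5) A·s·V⁻¹ = A·s·(J·C⁻¹)⁻¹ = kg⁻¹·m⁻²·s⁴·A²
All reduce to kg⁻¹·m⁻²·s³·A² except (5), which is kg⁻¹·m⁻²·s⁴·A².

(5)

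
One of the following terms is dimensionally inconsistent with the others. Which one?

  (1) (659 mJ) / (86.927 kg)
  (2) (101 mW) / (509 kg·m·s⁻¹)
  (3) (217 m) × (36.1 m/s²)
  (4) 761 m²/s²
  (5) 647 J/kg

(2)

Dimensions:
  (1) [kg·m²·s⁻²] / [kg] = m²·s⁻²
  (2) [kg·m²·s⁻³] / [kg·m·s⁻¹] = m·s⁻²
  (3) [m] · [m·s⁻²] = m²·s⁻²
  (4) m²·s⁻²
  (5) J·kg⁻¹ = N·m·kg⁻¹ = m²·s⁻²
All reduce to m²·s⁻² except (2), which is m·s⁻².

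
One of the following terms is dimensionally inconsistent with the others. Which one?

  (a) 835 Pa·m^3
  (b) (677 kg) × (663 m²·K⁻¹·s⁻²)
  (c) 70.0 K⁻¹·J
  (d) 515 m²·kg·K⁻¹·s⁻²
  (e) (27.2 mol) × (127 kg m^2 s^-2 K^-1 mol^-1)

Dimensions:
  (a) Pa·m³ = N·m⁻²·m³ = kg·m²·s⁻²
  (b) [kg] · [m²·s⁻²·K⁻¹] = kg·m²·s⁻²·K⁻¹
  (c) J·K⁻¹ = N·m·K⁻¹ = kg·m²·s⁻²·K⁻¹
  (d) kg·m²·s⁻²·K⁻¹
  (e) [mol] · [kg·m²·s⁻²·K⁻¹·mol⁻¹] = kg·m²·s⁻²·K⁻¹
All reduce to kg·m²·s⁻²·K⁻¹ except (a), which is kg·m²·s⁻².

(a)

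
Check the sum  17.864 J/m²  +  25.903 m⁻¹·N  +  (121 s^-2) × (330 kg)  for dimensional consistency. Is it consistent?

Expand each in SI base units:
  17.864 J/m²:  J·m⁻² = N·m·m⁻² = kg·s⁻²
  25.903 m⁻¹·N:  N·m⁻¹ = kg·m·s⁻²·m⁻¹ = kg·s⁻²
  (121 s^-2) × (330 kg):  [s⁻²] · [kg] = kg·s⁻²
Every term reduces to kg·s⁻².

Yes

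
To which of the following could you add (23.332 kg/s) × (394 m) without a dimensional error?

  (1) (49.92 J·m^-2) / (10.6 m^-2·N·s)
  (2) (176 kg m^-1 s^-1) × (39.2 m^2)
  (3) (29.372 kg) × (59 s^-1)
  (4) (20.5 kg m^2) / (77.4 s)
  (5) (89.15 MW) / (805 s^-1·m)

Reference: [kg·s⁻¹] · [m] = kg·m·s⁻¹.
Each option:
  (1) [kg·s⁻²] / [kg·m⁻¹·s⁻¹] = m·s⁻¹
  (2) [kg·m⁻¹·s⁻¹] · [m²] = kg·m·s⁻¹  ← same
  (3) [kg] · [s⁻¹] = kg·s⁻¹
  (4) [kg·m²] / [s] = kg·m²·s⁻¹
  (5) [kg·m²·s⁻³] / [m·s⁻¹] = kg·m·s⁻²
Only (2) matches kg·m·s⁻¹.

(2)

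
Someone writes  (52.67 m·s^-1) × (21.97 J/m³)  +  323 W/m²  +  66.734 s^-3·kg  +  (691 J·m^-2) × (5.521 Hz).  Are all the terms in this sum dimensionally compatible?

In SI base units:
  (52.67 m·s^-1) × (21.97 J/m³):  [m·s⁻¹] · [kg·m⁻¹·s⁻²] = kg·s⁻³
  323 W/m²:  W·m⁻² = J·s⁻¹·m⁻² = kg·s⁻³
  66.734 s^-3·kg:  kg·s⁻³
  (691 J·m^-2) × (5.521 Hz):  [kg·s⁻²] · [s⁻¹] = kg·s⁻³
Every term reduces to kg·s⁻³.

Yes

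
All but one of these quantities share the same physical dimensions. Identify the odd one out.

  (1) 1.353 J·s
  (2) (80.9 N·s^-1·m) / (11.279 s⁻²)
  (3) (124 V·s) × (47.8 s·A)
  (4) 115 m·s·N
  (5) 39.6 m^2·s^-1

(5)

Reduce each to base SI dimensions:
  (1) J·s = N·m·s = kg·m²·s⁻¹
  (2) [kg·m²·s⁻³] / [s⁻²] = kg·m²·s⁻¹
  (3) [kg·m²·s⁻²·A⁻¹] · [s·A] = kg·m²·s⁻¹
  (4) N·m·s = kg·m·s⁻²·m·s = kg·m²·s⁻¹
  (5) m²·s⁻¹
All reduce to kg·m²·s⁻¹ except (5), which is m²·s⁻¹.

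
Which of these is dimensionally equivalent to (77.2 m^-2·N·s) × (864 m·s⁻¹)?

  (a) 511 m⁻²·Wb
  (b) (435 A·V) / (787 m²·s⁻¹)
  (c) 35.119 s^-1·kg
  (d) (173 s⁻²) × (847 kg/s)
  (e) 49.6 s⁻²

(b)

Reference: [kg·m⁻¹·s⁻¹] · [m·s⁻¹] = kg·s⁻².
Each option:
  (a) Wb·m⁻² = V·s·m⁻² = kg·s⁻²·A⁻¹
  (b) [kg·m²·s⁻³] / [m²·s⁻¹] = kg·s⁻²  ← same
  (c) kg·s⁻¹
  (d) [s⁻²] · [kg·s⁻¹] = kg·s⁻³
  (e) s⁻²
Only (b) matches kg·s⁻².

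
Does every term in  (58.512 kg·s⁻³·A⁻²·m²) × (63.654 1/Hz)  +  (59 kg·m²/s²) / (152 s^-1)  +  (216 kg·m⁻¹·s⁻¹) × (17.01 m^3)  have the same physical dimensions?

Work out the base dimensions of each:
  (58.512 kg·s⁻³·A⁻²·m²) × (63.654 1/Hz):  [kg·m²·s⁻³·A⁻²] · [s] = kg·m²·s⁻²·A⁻²
  (59 kg·m²/s²) / (152 s^-1):  [kg·m²·s⁻²] / [s⁻¹] = kg·m²·s⁻¹
  (216 kg·m⁻¹·s⁻¹) × (17.01 m^3):  [kg·m⁻¹·s⁻¹] · [m³] = kg·m²·s⁻¹
The terms do not share a single dimension (kg·m²·s⁻²·A⁻² vs kg·m²·s⁻¹).

No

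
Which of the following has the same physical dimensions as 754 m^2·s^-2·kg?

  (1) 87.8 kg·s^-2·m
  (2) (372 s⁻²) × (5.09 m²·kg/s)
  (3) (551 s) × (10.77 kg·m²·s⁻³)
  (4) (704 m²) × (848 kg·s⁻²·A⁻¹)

(3)

Reference: kg·m²·s⁻².
Each option:
  (1) kg·m·s⁻²
  (2) [s⁻²] · [kg·m²·s⁻¹] = kg·m²·s⁻³
  (3) [s] · [kg·m²·s⁻³] = kg·m²·s⁻²  ← same
  (4) [m²] · [kg·s⁻²·A⁻¹] = kg·m²·s⁻²·A⁻¹
Only (3) matches kg·m²·s⁻².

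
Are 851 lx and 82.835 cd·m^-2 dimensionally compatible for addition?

Reduce each to base SI dimensions:
  851 lx:  lx = lm·m⁻² = m⁻²·cd
  82.835 cd·m^-2:  cd·m⁻² = m⁻²·cd
Both are m⁻²·cd, so they have the same dimensions and can be added.

Yes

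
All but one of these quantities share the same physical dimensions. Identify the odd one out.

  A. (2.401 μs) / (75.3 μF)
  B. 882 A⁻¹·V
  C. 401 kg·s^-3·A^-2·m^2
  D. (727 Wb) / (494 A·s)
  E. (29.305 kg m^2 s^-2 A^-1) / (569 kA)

Work out the base dimensions of each:
  A. [s] / [kg⁻¹·m⁻²·s⁴·A²] = kg·m²·s⁻³·A⁻²
  B. V·A⁻¹ = J·C⁻¹·A⁻¹ = kg·m²·s⁻³·A⁻²
  C. kg·m²·s⁻³·A⁻²
  D. [kg·m²·s⁻²·A⁻¹] / [s·A] = kg·m²·s⁻³·A⁻²
  E. [kg·m²·s⁻²·A⁻¹] / [A] = kg·m²·s⁻²·A⁻²
All reduce to kg·m²·s⁻³·A⁻² except E., which is kg·m²·s⁻²·A⁻².

E.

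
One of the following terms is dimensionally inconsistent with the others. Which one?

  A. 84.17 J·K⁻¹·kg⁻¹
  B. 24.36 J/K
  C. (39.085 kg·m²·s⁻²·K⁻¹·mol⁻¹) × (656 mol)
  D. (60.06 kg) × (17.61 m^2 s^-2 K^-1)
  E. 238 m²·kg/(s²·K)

In SI base units:
  A. J·kg⁻¹·K⁻¹ = N·m·kg⁻¹·K⁻¹ = m²·s⁻²·K⁻¹
  B. J·K⁻¹ = N·m·K⁻¹ = kg·m²·s⁻²·K⁻¹
  C. [kg·m²·s⁻²·K⁻¹·mol⁻¹] · [mol] = kg·m²·s⁻²·K⁻¹
  D. [kg] · [m²·s⁻²·K⁻¹] = kg·m²·s⁻²·K⁻¹
  E. kg·m²·s⁻²·K⁻¹
All reduce to kg·m²·s⁻²·K⁻¹ except A., which is m²·s⁻²·K⁻¹.

A.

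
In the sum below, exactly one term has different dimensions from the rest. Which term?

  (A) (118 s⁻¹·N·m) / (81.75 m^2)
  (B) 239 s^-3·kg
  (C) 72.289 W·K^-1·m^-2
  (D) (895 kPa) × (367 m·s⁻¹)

(C)

Work out the base dimensions of each:
  (A) [kg·m²·s⁻³] / [m²] = kg·s⁻³
  (B) kg·s⁻³
  (C) W·m⁻²·K⁻¹ = J·s⁻¹·m⁻²·K⁻¹ = kg·s⁻³·K⁻¹
  (D) [kg·m⁻¹·s⁻²] · [m·s⁻¹] = kg·s⁻³
All reduce to kg·s⁻³ except (C), which is kg·s⁻³·K⁻¹.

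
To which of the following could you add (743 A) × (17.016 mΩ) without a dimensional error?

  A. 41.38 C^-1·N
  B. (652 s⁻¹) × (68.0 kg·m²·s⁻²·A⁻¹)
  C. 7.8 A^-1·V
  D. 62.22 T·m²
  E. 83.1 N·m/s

Reference: [A] · [kg·m²·s⁻³·A⁻²] = kg·m²·s⁻³·A⁻¹.
Each option:
  A. N·C⁻¹ = kg·m·s⁻²·(s·A)⁻¹ = kg·m·s⁻³·A⁻¹
  B. [s⁻¹] · [kg·m²·s⁻²·A⁻¹] = kg·m²·s⁻³·A⁻¹  ← same
  C. V·A⁻¹ = J·C⁻¹·A⁻¹ = kg·m²·s⁻³·A⁻²
  D. T·m² = Wb·m⁻²·m² = kg·m²·s⁻²·A⁻¹
  E. N·m·s⁻¹ = kg·m·s⁻²·m·s⁻¹ = kg·m²·s⁻³
Only B. matches kg·m²·s⁻³·A⁻¹.

B.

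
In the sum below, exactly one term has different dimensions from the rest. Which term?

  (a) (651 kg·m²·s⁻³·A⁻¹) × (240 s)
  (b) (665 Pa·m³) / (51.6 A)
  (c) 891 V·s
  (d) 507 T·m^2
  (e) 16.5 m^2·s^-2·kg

Work out the base dimensions of each:
  (a) [kg·m²·s⁻³·A⁻¹] · [s] = kg·m²·s⁻²·A⁻¹
  (b) [kg·m²·s⁻²] / [A] = kg·m²·s⁻²·A⁻¹
  (c) V·s = J·C⁻¹·s = kg·m²·s⁻²·A⁻¹
  (d) T·m² = Wb·m⁻²·m² = kg·m²·s⁻²·A⁻¹
  (e) kg·m²·s⁻²
All reduce to kg·m²·s⁻²·A⁻¹ except (e), which is kg·m²·s⁻².

(e)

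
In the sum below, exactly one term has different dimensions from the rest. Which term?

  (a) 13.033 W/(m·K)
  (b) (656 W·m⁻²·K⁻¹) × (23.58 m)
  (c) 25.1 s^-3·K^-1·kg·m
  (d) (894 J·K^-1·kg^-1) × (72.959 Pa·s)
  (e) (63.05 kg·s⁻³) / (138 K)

In SI base units:
  (a) W·m⁻¹·K⁻¹ = J·s⁻¹·m⁻¹·K⁻¹ = kg·m·s⁻³·K⁻¹
  (b) [kg·s⁻³·K⁻¹] · [m] = kg·m·s⁻³·K⁻¹
  (c) kg·m·s⁻³·K⁻¹
  (d) [m²·s⁻²·K⁻¹] · [kg·m⁻¹·s⁻¹] = kg·m·s⁻³·K⁻¹
  (e) [kg·s⁻³] / [K] = kg·s⁻³·K⁻¹
All reduce to kg·m·s⁻³·K⁻¹ except (e), which is kg·s⁻³·K⁻¹.

(e)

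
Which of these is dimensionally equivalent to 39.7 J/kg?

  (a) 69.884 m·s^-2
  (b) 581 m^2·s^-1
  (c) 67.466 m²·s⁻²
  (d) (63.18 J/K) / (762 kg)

(c)

Reference: J·kg⁻¹ = N·m·kg⁻¹ = m²·s⁻².
Each option:
  (a) m·s⁻²
  (b) m²·s⁻¹
  (c) m²·s⁻²  ← same
  (d) [kg·m²·s⁻²·K⁻¹] / [kg] = m²·s⁻²·K⁻¹
Only (c) matches m²·s⁻².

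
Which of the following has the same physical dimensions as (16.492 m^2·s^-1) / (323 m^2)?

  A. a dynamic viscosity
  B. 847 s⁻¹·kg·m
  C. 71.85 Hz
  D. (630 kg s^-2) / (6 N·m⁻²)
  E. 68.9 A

C.

Reference: [m²·s⁻¹] / [m²] = s⁻¹.
Each option:
  A. [dynamic viscosity] = kg·m⁻¹·s⁻¹
  B. kg·m·s⁻¹
  C. Hz = s⁻¹  ← same
  D. [kg·s⁻²] / [kg·m⁻¹·s⁻²] = m
  E. A
Only C. matches s⁻¹.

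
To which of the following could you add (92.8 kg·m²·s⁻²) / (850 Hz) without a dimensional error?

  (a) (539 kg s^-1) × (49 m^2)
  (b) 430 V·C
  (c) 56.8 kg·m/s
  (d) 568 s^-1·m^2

Reference: [kg·m²·s⁻²] / [s⁻¹] = kg·m²·s⁻¹.
Each option:
  (a) [kg·s⁻¹] · [m²] = kg·m²·s⁻¹  ← same
  (b) C·V = s·A·J·C⁻¹ = kg·m²·s⁻²
  (c) kg·m·s⁻¹
  (d) m²·s⁻¹
Only (a) matches kg·m²·s⁻¹.

(a)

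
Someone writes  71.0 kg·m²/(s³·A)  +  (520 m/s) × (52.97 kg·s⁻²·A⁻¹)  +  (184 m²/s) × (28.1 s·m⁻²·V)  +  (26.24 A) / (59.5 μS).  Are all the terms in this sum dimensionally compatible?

No

Work out the base dimensions of each:
  71.0 kg·m²/(s³·A):  kg·m²·s⁻³·A⁻¹
  (520 m/s) × (52.97 kg·s⁻²·A⁻¹):  [m·s⁻¹] · [kg·s⁻²·A⁻¹] = kg·m·s⁻³·A⁻¹
  (184 m²/s) × (28.1 s·m⁻²·V):  [m²·s⁻¹] · [kg·s⁻²·A⁻¹] = kg·m²·s⁻³·A⁻¹
  (26.24 A) / (59.5 μS):  [A] / [kg⁻¹·m⁻²·s³·A²] = kg·m²·s⁻³·A⁻¹
The terms do not share a single dimension (kg·m²·s⁻³·A⁻¹ vs kg·m·s⁻³·A⁻¹).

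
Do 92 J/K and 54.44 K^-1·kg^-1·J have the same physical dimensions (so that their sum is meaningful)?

Dimensions:
  92 J/K:  J·K⁻¹ = N·m·K⁻¹ = kg·m²·s⁻²·K⁻¹
  54.44 K^-1·kg^-1·J:  J·kg⁻¹·K⁻¹ = N·m·kg⁻¹·K⁻¹ = m²·s⁻²·K⁻¹
kg·m²·s⁻²·K⁻¹ ≠ m²·s⁻²·K⁻¹, so they cannot be added.

No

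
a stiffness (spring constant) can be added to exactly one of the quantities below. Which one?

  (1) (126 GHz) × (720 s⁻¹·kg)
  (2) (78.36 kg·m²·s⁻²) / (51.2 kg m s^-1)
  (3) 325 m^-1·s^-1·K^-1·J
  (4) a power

Reference: [stiffness (spring constant)] = kg·s⁻².
Each option:
  (1) [s⁻¹] · [kg·s⁻¹] = kg·s⁻²  ← same
  (2) [kg·m²·s⁻²] / [kg·m·s⁻¹] = m·s⁻¹
  (3) J·s⁻¹·m⁻¹·K⁻¹ = N·m·s⁻¹·m⁻¹·K⁻¹ = kg·m·s⁻³·K⁻¹
  (4) [power] = kg·m²·s⁻³
Only (1) matches kg·s⁻².

(1)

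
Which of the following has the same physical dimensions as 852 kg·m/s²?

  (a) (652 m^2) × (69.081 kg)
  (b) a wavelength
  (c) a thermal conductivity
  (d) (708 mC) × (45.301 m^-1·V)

(d)

Reference: kg·m·s⁻².
Each option:
  (a) [m²] · [kg] = kg·m²
  (b) [wavelength] = m
  (c) [thermal conductivity] = kg·m·s⁻³·K⁻¹
  (d) [s·A] · [kg·m·s⁻³·A⁻¹] = kg·m·s⁻²  ← same
Only (d) matches kg·m·s⁻².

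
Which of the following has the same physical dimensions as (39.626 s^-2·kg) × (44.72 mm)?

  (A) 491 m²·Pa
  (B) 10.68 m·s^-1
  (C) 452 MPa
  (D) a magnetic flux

Reference: [kg·s⁻²] · [m] = kg·m·s⁻².
Each option:
  (A) Pa·m² = N·m⁻²·m² = kg·m·s⁻²  ← same
  (B) m·s⁻¹
  (C) Pa = N·m⁻² = kg·m⁻¹·s⁻²
  (D) [magnetic flux] = kg·m²·s⁻²·A⁻¹
Only (A) matches kg·m·s⁻².

(A)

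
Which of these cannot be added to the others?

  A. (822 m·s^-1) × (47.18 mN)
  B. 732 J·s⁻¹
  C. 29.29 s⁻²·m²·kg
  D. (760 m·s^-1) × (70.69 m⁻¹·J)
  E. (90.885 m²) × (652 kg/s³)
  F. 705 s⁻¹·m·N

Work out the base dimensions of each:
  A. [m·s⁻¹] · [kg·m·s⁻²] = kg·m²·s⁻³
  B. J·s⁻¹ = N·m·s⁻¹ = kg·m²·s⁻³
  C. kg·m²·s⁻²
  D. [m·s⁻¹] · [kg·m·s⁻²] = kg·m²·s⁻³
  E. [m²] · [kg·s⁻³] = kg·m²·s⁻³
  F. N·m·s⁻¹ = kg·m·s⁻²·m·s⁻¹ = kg·m²·s⁻³
All reduce to kg·m²·s⁻³ except C., which is kg·m²·s⁻².

C.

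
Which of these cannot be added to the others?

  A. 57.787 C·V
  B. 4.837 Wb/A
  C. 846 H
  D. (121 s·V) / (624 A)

Reduce each to base SI dimensions:
  A. C·V = s·A·J·C⁻¹ = kg·m²·s⁻²
  B. Wb·A⁻¹ = V·s·A⁻¹ = kg·m²·s⁻²·A⁻²
  C. H = V·s·A⁻¹ = kg·m²·s⁻²·A⁻²
  D. [kg·m²·s⁻²·A⁻¹] / [A] = kg·m²·s⁻²·A⁻²
All reduce to kg·m²·s⁻²·A⁻² except A., which is kg·m²·s⁻².

A.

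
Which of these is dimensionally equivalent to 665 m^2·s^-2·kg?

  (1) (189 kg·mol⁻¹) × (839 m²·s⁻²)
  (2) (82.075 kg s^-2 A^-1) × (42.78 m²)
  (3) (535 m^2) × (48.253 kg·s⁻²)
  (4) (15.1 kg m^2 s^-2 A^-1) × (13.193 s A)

(3)

Reference: kg·m²·s⁻².
Each option:
  (1) [kg·mol⁻¹] · [m²·s⁻²] = kg·m²·s⁻²·mol⁻¹
  (2) [kg·s⁻²·A⁻¹] · [m²] = kg·m²·s⁻²·A⁻¹
  (3) [m²] · [kg·s⁻²] = kg·m²·s⁻²  ← same
  (4) [kg·m²·s⁻²·A⁻¹] · [s·A] = kg·m²·s⁻¹
Only (3) matches kg·m²·s⁻².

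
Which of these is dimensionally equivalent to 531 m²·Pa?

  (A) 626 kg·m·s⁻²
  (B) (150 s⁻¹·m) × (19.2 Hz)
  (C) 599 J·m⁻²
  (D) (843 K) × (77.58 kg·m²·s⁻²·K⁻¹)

(A)

Reference: Pa·m² = N·m⁻²·m² = kg·m·s⁻².
Each option:
  (A) kg·m·s⁻²  ← same
  (B) [m·s⁻¹] · [s⁻¹] = m·s⁻²
  (C) J·m⁻² = N·m·m⁻² = kg·s⁻²
  (D) [K] · [kg·m²·s⁻²·K⁻¹] = kg·m²·s⁻²
Only (A) matches kg·m·s⁻².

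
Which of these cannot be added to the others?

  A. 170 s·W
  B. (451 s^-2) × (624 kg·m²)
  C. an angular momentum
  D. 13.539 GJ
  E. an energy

In SI base units:
  A. W·s = J·s⁻¹·s = kg·m²·s⁻²
  B. [s⁻²] · [kg·m²] = kg·m²·s⁻²
  C. [angular momentum] = kg·m²·s⁻¹
  D. J = N·m = kg·m²·s⁻²
  E. [energy] = kg·m²·s⁻²
All reduce to kg·m²·s⁻² except C., which is kg·m²·s⁻¹.

C.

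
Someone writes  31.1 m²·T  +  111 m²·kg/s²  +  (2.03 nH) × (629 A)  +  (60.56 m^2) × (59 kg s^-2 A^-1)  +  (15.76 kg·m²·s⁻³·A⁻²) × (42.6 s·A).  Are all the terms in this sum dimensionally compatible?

Work out the base dimensions of each:
  31.1 m²·T:  T·m² = Wb·m⁻²·m² = kg·m²·s⁻²·A⁻¹
  111 m²·kg/s²:  kg·m²·s⁻²
  (2.03 nH) × (629 A):  [kg·m²·s⁻²·A⁻²] · [A] = kg·m²·s⁻²·A⁻¹
  (60.56 m^2) × (59 kg s^-2 A^-1):  [m²] · [kg·s⁻²·A⁻¹] = kg·m²·s⁻²·A⁻¹
  (15.76 kg·m²·s⁻³·A⁻²) × (42.6 s·A):  [kg·m²·s⁻³·A⁻²] · [s·A] = kg·m²·s⁻²·A⁻¹
The terms do not share a single dimension (kg·m²·s⁻² vs kg·m²·s⁻²·A⁻¹).

No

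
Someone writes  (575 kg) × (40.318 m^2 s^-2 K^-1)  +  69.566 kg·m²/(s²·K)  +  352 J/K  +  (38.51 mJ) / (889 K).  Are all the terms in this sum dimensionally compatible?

Reduce each to base SI dimensions:
  (575 kg) × (40.318 m^2 s^-2 K^-1):  [kg] · [m²·s⁻²·K⁻¹] = kg·m²·s⁻²·K⁻¹
  69.566 kg·m²/(s²·K):  kg·m²·s⁻²·K⁻¹
  352 J/K:  J·K⁻¹ = N·m·K⁻¹ = kg·m²·s⁻²·K⁻¹
  (38.51 mJ) / (889 K):  [kg·m²·s⁻²] / [K] = kg·m²·s⁻²·K⁻¹
Every term reduces to kg·m²·s⁻²·K⁻¹.

Yes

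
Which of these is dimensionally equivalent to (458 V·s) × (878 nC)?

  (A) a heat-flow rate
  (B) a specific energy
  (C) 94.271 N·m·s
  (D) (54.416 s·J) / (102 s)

Reference: [kg·m²·s⁻²·A⁻¹] · [s·A] = kg·m²·s⁻¹.
Each option:
  (A) [heat-flow rate] = kg·m²·s⁻³
  (B) [specific energy] = m²·s⁻²
  (C) N·m·s = kg·m·s⁻²·m·s = kg·m²·s⁻¹  ← same
  (D) [kg·m²·s⁻¹] / [s] = kg·m²·s⁻²
Only (C) matches kg·m²·s⁻¹.

(C)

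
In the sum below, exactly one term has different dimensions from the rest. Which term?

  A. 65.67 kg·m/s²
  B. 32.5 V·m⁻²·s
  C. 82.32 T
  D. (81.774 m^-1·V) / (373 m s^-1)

A.

Expand each in SI base units:
  A. kg·m·s⁻²
  B. V·s·m⁻² = J·C⁻¹·s·m⁻² = kg·s⁻²·A⁻¹
  C. T = Wb·m⁻² = kg·s⁻²·A⁻¹
  D. [kg·m·s⁻³·A⁻¹] / [m·s⁻¹] = kg·s⁻²·A⁻¹
All reduce to kg·s⁻²·A⁻¹ except A., which is kg·m·s⁻².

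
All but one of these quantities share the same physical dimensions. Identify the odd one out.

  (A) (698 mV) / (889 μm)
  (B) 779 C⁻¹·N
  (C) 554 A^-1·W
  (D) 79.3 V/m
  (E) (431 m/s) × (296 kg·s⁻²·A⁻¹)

Work out the base dimensions of each:
  (A) [kg·m²·s⁻³·A⁻¹] / [m] = kg·m·s⁻³·A⁻¹
  (B) N·C⁻¹ = kg·m·s⁻²·(s·A)⁻¹ = kg·m·s⁻³·A⁻¹
  (C) W·A⁻¹ = J·s⁻¹·A⁻¹ = kg·m²·s⁻³·A⁻¹
  (D) V·m⁻¹ = J·C⁻¹·m⁻¹ = kg·m·s⁻³·A⁻¹
  (E) [m·s⁻¹] · [kg·s⁻²·A⁻¹] = kg·m·s⁻³·A⁻¹
All reduce to kg·m·s⁻³·A⁻¹ except (C), which is kg·m²·s⁻³·A⁻¹.

(C)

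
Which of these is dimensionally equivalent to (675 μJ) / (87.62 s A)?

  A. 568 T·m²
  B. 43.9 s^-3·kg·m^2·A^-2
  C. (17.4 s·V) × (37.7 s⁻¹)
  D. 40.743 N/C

Reference: [kg·m²·s⁻²] / [s·A] = kg·m²·s⁻³·A⁻¹.
Each option:
  A. T·m² = Wb·m⁻²·m² = kg·m²·s⁻²·A⁻¹
  B. kg·m²·s⁻³·A⁻²
  C. [kg·m²·s⁻²·A⁻¹] · [s⁻¹] = kg·m²·s⁻³·A⁻¹  ← same
  D. N·C⁻¹ = kg·m·s⁻²·(s·A)⁻¹ = kg·m·s⁻³·A⁻¹
Only C. matches kg·m²·s⁻³·A⁻¹.

C.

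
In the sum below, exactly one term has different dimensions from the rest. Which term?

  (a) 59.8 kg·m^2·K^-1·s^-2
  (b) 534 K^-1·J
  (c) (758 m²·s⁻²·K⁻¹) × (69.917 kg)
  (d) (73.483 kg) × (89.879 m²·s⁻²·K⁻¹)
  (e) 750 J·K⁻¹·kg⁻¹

Work out the base dimensions of each:
  (a) kg·m²·s⁻²·K⁻¹
  (b) J·K⁻¹ = N·m·K⁻¹ = kg·m²·s⁻²·K⁻¹
  (c) [m²·s⁻²·K⁻¹] · [kg] = kg·m²·s⁻²·K⁻¹
  (d) [kg] · [m²·s⁻²·K⁻¹] = kg·m²·s⁻²·K⁻¹
  (e) J·kg⁻¹·K⁻¹ = N·m·kg⁻¹·K⁻¹ = m²·s⁻²·K⁻¹
All reduce to kg·m²·s⁻²·K⁻¹ except (e), which is m²·s⁻²·K⁻¹.

(e)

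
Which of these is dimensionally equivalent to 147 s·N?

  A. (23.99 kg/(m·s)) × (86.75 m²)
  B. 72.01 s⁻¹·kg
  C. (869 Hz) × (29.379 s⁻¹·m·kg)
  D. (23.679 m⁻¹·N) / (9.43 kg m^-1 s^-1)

A.

Reference: N·s = kg·m·s⁻²·s = kg·m·s⁻¹.
Each option:
  A. [kg·m⁻¹·s⁻¹] · [m²] = kg·m·s⁻¹  ← same
  B. kg·s⁻¹
  C. [s⁻¹] · [kg·m·s⁻¹] = kg·m·s⁻²
  D. [kg·s⁻²] / [kg·m⁻¹·s⁻¹] = m·s⁻¹
Only A. matches kg·m·s⁻¹.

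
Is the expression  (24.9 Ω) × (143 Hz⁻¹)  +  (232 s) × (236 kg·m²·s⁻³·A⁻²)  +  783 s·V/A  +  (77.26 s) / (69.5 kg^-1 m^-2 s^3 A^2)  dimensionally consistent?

Yes

In SI base units:
  (24.9 Ω) × (143 Hz⁻¹):  [kg·m²·s⁻³·A⁻²] · [s] = kg·m²·s⁻²·A⁻²
  (232 s) × (236 kg·m²·s⁻³·A⁻²):  [s] · [kg·m²·s⁻³·A⁻²] = kg·m²·s⁻²·A⁻²
  783 s·V/A:  V·s·A⁻¹ = J·C⁻¹·s·A⁻¹ = kg·m²·s⁻²·A⁻²
  (77.26 s) / (69.5 kg^-1 m^-2 s^3 A^2):  [s] / [kg⁻¹·m⁻²·s³·A²] = kg·m²·s⁻²·A⁻²
Every term reduces to kg·m²·s⁻²·A⁻².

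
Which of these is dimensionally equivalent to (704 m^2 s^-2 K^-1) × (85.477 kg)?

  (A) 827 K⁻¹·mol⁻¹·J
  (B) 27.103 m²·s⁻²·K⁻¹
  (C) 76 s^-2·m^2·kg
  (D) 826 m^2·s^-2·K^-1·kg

Reference: [m²·s⁻²·K⁻¹] · [kg] = kg·m²·s⁻²·K⁻¹.
Each option:
  (A) J·mol⁻¹·K⁻¹ = N·m·mol⁻¹·K⁻¹ = kg·m²·s⁻²·K⁻¹·mol⁻¹
  (B) m²·s⁻²·K⁻¹
  (C) kg·m²·s⁻²
  (D) kg·m²·s⁻²·K⁻¹  ← same
Only (D) matches kg·m²·s⁻²·K⁻¹.

(D)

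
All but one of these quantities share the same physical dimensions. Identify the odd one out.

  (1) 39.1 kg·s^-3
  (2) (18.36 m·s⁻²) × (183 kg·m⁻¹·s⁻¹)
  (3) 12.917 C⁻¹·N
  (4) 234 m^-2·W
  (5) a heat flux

In SI base units:
  (1) kg·s⁻³
  (2) [m·s⁻²] · [kg·m⁻¹·s⁻¹] = kg·s⁻³
  (3) N·C⁻¹ = kg·m·s⁻²·(s·A)⁻¹ = kg·m·s⁻³·A⁻¹
  (4) W·m⁻² = J·s⁻¹·m⁻² = kg·s⁻³
  (5) [heat flux] = kg·s⁻³
All reduce to kg·s⁻³ except (3), which is kg·m·s⁻³·A⁻¹.

(3)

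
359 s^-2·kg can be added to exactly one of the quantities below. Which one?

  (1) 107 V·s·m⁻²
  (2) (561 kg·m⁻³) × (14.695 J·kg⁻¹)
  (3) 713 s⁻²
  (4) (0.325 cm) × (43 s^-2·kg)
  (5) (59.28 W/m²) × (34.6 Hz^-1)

Reference: kg·s⁻².
Each option:
  (1) V·s·m⁻² = J·C⁻¹·s·m⁻² = kg·s⁻²·A⁻¹
  (2) [kg·m⁻³] · [m²·s⁻²] = kg·m⁻¹·s⁻²
  (3) s⁻²
  (4) [m] · [kg·s⁻²] = kg·m·s⁻²
  (5) [kg·s⁻³] · [s] = kg·s⁻²  ← same
Only (5) matches kg·s⁻².

(5)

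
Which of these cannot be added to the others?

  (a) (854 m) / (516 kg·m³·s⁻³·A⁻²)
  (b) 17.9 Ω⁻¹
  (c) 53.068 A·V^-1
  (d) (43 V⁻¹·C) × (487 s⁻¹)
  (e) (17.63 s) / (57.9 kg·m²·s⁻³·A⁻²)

Expand each in SI base units:
  (a) [m] / [kg·m³·s⁻³·A⁻²] = kg⁻¹·m⁻²·s³·A²
  (b) Ω⁻¹ = (V·A⁻¹)⁻¹ = kg⁻¹·m⁻²·s³·A²
  (c) A·V⁻¹ = A·(J·C⁻¹)⁻¹ = kg⁻¹·m⁻²·s³·A²
  (d) [kg⁻¹·m⁻²·s⁴·A²] · [s⁻¹] = kg⁻¹·m⁻²·s³·A²
  (e) [s] / [kg·m²·s⁻³·A⁻²] = kg⁻¹·m⁻²·s⁴·A²
All reduce to kg⁻¹·m⁻²·s³·A² except (e), which is kg⁻¹·m⁻²·s⁴·A².

(e)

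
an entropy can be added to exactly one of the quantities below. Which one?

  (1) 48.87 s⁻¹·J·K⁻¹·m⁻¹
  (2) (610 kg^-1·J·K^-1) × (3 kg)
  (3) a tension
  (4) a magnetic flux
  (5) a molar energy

(2)

Reference: [entropy] = kg·m²·s⁻²·K⁻¹.
Each option:
  (1) J·s⁻¹·m⁻¹·K⁻¹ = N·m·s⁻¹·m⁻¹·K⁻¹ = kg·m·s⁻³·K⁻¹
  (2) [m²·s⁻²·K⁻¹] · [kg] = kg·m²·s⁻²·K⁻¹  ← same
  (3) [tension] = kg·m·s⁻²
  (4) [magnetic flux] = kg·m²·s⁻²·A⁻¹
  (5) [molar energy] = kg·m²·s⁻²·mol⁻¹
Only (2) matches kg·m²·s⁻²·K⁻¹.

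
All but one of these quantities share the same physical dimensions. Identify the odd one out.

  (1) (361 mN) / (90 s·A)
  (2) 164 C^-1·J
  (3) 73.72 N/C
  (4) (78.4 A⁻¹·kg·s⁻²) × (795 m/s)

Dimensions:
  (1) [kg·m·s⁻²] / [s·A] = kg·m·s⁻³·A⁻¹
  (2) J·C⁻¹ = N·m·(s·A)⁻¹ = kg·m²·s⁻³·A⁻¹
  (3) N·C⁻¹ = kg·m·s⁻²·(s·A)⁻¹ = kg·m·s⁻³·A⁻¹
  (4) [kg·s⁻²·A⁻¹] · [m·s⁻¹] = kg·m·s⁻³·A⁻¹
All reduce to kg·m·s⁻³·A⁻¹ except (2), which is kg·m²·s⁻³·A⁻¹.

(2)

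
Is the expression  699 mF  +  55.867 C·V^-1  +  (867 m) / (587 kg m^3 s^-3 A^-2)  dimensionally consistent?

Work out the base dimensions of each:
  699 mF:  F = C·V⁻¹ = kg⁻¹·m⁻²·s⁴·A²
  55.867 C·V^-1:  C·V⁻¹ = s·A·(J·C⁻¹)⁻¹ = kg⁻¹·m⁻²·s⁴·A²
  (867 m) / (587 kg m^3 s^-3 A^-2):  [m] / [kg·m³·s⁻³·A⁻²] = kg⁻¹·m⁻²·s³·A²
The terms do not share a single dimension (kg⁻¹·m⁻²·s³·A² vs kg⁻¹·m⁻²·s⁴·A²).

No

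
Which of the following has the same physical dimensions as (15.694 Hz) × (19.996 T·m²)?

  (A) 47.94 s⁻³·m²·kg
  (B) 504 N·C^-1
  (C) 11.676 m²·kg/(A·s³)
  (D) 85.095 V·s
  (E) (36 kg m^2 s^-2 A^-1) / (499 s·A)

(C)

Reference: [s⁻¹] · [kg·m²·s⁻²·A⁻¹] = kg·m²·s⁻³·A⁻¹.
Each option:
  (A) kg·m²·s⁻³
  (B) N·C⁻¹ = kg·m·s⁻²·(s·A)⁻¹ = kg·m·s⁻³·A⁻¹
  (C) kg·m²·s⁻³·A⁻¹  ← same
  (D) V·s = J·C⁻¹·s = kg·m²·s⁻²·A⁻¹
  (E) [kg·m²·s⁻²·A⁻¹] / [s·A] = kg·m²·s⁻³·A⁻²
Only (C) matches kg·m²·s⁻³·A⁻¹.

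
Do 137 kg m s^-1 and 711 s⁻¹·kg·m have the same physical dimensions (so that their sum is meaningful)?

Yes

Reduce each to base SI dimensions:
  137 kg m s^-1:  kg·m·s⁻¹
  711 s⁻¹·kg·m:  kg·m·s⁻¹
Both are kg·m·s⁻¹, so they have the same dimensions and can be added.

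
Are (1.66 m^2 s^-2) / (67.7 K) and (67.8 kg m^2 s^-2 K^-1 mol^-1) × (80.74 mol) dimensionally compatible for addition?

Reduce each to base SI dimensions:
  (1.66 m^2 s^-2) / (67.7 K):  [m²·s⁻²] / [K] = m²·s⁻²·K⁻¹
  (67.8 kg m^2 s^-2 K^-1 mol^-1) × (80.74 mol):  [kg·m²·s⁻²·K⁻¹·mol⁻¹] · [mol] = kg·m²·s⁻²·K⁻¹
m²·s⁻²·K⁻¹ ≠ kg·m²·s⁻²·K⁻¹, so they cannot be added.

No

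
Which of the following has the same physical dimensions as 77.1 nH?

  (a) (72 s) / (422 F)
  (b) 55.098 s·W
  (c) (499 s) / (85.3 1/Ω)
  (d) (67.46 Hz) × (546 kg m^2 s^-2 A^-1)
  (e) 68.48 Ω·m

(c)

Reference: H = V·s·A⁻¹ = kg·m²·s⁻²·A⁻².
Each option:
  (a) [s] / [kg⁻¹·m⁻²·s⁴·A²] = kg·m²·s⁻³·A⁻²
  (b) W·s = J·s⁻¹·s = kg·m²·s⁻²
  (c) [s] / [kg⁻¹·m⁻²·s³·A²] = kg·m²·s⁻²·A⁻²  ← same
  (d) [s⁻¹] · [kg·m²·s⁻²·A⁻¹] = kg·m²·s⁻³·A⁻¹
  (e) Ω·m = V·A⁻¹·m = kg·m³·s⁻³·A⁻²
Only (c) matches kg·m²·s⁻²·A⁻².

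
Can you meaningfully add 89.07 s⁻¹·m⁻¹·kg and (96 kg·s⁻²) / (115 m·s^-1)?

Yes

In SI base units:
  89.07 s⁻¹·m⁻¹·kg:  kg·m⁻¹·s⁻¹
  (96 kg·s⁻²) / (115 m·s^-1):  [kg·s⁻²] / [m·s⁻¹] = kg·m⁻¹·s⁻¹
Both are kg·m⁻¹·s⁻¹, so they have the same dimensions and can be added.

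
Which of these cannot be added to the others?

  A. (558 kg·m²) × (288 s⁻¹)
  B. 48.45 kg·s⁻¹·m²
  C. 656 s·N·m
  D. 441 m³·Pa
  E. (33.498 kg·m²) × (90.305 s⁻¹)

Expand each in SI base units:
  A. [kg·m²] · [s⁻¹] = kg·m²·s⁻¹
  B. kg·m²·s⁻¹
  C. N·m·s = kg·m·s⁻²·m·s = kg·m²·s⁻¹
  D. Pa·m³ = N·m⁻²·m³ = kg·m²·s⁻²
  E. [kg·m²] · [s⁻¹] = kg·m²·s⁻¹
All reduce to kg·m²·s⁻¹ except D., which is kg·m²·s⁻².

D.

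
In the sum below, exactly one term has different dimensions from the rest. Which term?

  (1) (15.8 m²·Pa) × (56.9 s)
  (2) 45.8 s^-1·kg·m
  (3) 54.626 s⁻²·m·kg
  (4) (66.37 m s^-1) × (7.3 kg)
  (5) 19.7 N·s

In SI base units:
  (1) [kg·m·s⁻²] · [s] = kg·m·s⁻¹
  (2) kg·m·s⁻¹
  (3) kg·m·s⁻²
  (4) [m·s⁻¹] · [kg] = kg·m·s⁻¹
  (5) N·s = kg·m·s⁻²·s = kg·m·s⁻¹
All reduce to kg·m·s⁻¹ except (3), which is kg·m·s⁻².

(3)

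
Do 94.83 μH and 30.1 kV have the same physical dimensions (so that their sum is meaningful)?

No

In SI base units:
  94.83 μH:  H = V·s·A⁻¹ = kg·m²·s⁻²·A⁻²
  30.1 kV:  V = J·C⁻¹ = kg·m²·s⁻³·A⁻¹
kg·m²·s⁻²·A⁻² ≠ kg·m²·s⁻³·A⁻¹, so they cannot be added.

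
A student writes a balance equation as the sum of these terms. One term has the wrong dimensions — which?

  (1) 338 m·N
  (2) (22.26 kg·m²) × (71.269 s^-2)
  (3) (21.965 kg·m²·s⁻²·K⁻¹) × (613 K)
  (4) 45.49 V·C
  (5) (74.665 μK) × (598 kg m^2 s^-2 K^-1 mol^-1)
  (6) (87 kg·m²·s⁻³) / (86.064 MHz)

(5)

Work out the base dimensions of each:
  (1) N·m = kg·m·s⁻²·m = kg·m²·s⁻²
  (2) [kg·m²] · [s⁻²] = kg·m²·s⁻²
  (3) [kg·m²·s⁻²·K⁻¹] · [K] = kg·m²·s⁻²
  (4) C·V = s·A·J·C⁻¹ = kg·m²·s⁻²
  (5) [K] · [kg·m²·s⁻²·K⁻¹·mol⁻¹] = kg·m²·s⁻²·mol⁻¹
  (6) [kg·m²·s⁻³] / [s⁻¹] = kg·m²·s⁻²
All reduce to kg·m²·s⁻² except (5), which is kg·m²·s⁻²·mol⁻¹.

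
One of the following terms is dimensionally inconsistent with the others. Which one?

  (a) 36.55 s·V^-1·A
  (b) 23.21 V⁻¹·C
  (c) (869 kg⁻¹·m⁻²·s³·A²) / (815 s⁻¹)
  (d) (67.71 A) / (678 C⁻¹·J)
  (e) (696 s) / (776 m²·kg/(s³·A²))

(d)

Work out the base dimensions of each:
  (a) A·s·V⁻¹ = A·s·(J·C⁻¹)⁻¹ = kg⁻¹·m⁻²·s⁴·A²
  (b) C·V⁻¹ = s·A·(J·C⁻¹)⁻¹ = kg⁻¹·m⁻²·s⁴·A²
  (c) [kg⁻¹·m⁻²·s³·A²] / [s⁻¹] = kg⁻¹·m⁻²·s⁴·A²
  (d) [A] / [kg·m²·s⁻³·A⁻¹] = kg⁻¹·m⁻²·s³·A²
  (e) [s] / [kg·m²·s⁻³·A⁻²] = kg⁻¹·m⁻²·s⁴·A²
All reduce to kg⁻¹·m⁻²·s⁴·A² except (d), which is kg⁻¹·m⁻²·s³·A².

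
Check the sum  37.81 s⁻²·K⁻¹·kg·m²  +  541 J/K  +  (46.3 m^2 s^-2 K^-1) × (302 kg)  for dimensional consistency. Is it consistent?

Expand each in SI base units:
  37.81 s⁻²·K⁻¹·kg·m²:  kg·m²·s⁻²·K⁻¹
  541 J/K:  J·K⁻¹ = N·m·K⁻¹ = kg·m²·s⁻²·K⁻¹
  (46.3 m^2 s^-2 K^-1) × (302 kg):  [m²·s⁻²·K⁻¹] · [kg] = kg·m²·s⁻²·K⁻¹
Every term reduces to kg·m²·s⁻²·K⁻¹.

Yes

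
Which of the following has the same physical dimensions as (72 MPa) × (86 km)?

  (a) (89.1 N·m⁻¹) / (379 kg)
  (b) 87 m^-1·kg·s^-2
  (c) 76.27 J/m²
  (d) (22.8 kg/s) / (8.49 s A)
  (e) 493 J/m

Reference: [kg·m⁻¹·s⁻²] · [m] = kg·s⁻².
Each option:
  (a) [kg·s⁻²] / [kg] = s⁻²
  (b) kg·m⁻¹·s⁻²
  (c) J·m⁻² = N·m·m⁻² = kg·s⁻²  ← same
  (d) [kg·s⁻¹] / [s·A] = kg·s⁻²·A⁻¹
  (e) J·m⁻¹ = N·m·m⁻¹ = kg·m·s⁻²
Only (c) matches kg·s⁻².

(c)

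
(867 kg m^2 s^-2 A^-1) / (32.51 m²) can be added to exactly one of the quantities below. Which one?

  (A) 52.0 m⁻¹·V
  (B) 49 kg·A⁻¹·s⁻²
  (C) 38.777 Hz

(B)

Reference: [kg·m²·s⁻²·A⁻¹] / [m²] = kg·s⁻²·A⁻¹.
Each option:
  (A) V·m⁻¹ = J·C⁻¹·m⁻¹ = kg·m·s⁻³·A⁻¹
  (B) kg·s⁻²·A⁻¹  ← same
  (C) Hz = s⁻¹
Only (B) matches kg·s⁻²·A⁻¹.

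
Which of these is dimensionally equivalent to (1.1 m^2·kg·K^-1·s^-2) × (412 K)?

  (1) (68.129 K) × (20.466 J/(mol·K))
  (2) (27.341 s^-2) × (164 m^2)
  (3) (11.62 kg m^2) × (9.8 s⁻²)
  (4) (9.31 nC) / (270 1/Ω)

Reference: [kg·m²·s⁻²·K⁻¹] · [K] = kg·m²·s⁻².
Each option:
  (1) [K] · [kg·m²·s⁻²·K⁻¹·mol⁻¹] = kg·m²·s⁻²·mol⁻¹
  (2) [s⁻²] · [m²] = m²·s⁻²
  (3) [kg·m²] · [s⁻²] = kg·m²·s⁻²  ← same
  (4) [s·A] / [kg⁻¹·m⁻²·s³·A²] = kg·m²·s⁻²·A⁻¹
Only (3) matches kg·m²·s⁻².

(3)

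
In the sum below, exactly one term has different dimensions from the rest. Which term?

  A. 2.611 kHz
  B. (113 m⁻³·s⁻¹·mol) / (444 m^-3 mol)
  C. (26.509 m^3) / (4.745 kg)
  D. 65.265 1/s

C.

Dimensions:
  A. Hz = s⁻¹
  B. [m⁻³·s⁻¹·mol] / [m⁻³·mol] = s⁻¹
  C. [m³] / [kg] = kg⁻¹·m³
  D. s⁻¹
All reduce to s⁻¹ except C., which is kg⁻¹·m³.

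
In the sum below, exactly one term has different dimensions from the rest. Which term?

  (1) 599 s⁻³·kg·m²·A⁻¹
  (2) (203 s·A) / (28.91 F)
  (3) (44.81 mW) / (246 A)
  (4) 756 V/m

(4)

Expand each in SI base units:
  (1) kg·m²·s⁻³·A⁻¹
  (2) [s·A] / [kg⁻¹·m⁻²·s⁴·A²] = kg·m²·s⁻³·A⁻¹
  (3) [kg·m²·s⁻³] / [A] = kg·m²·s⁻³·A⁻¹
  (4) V·m⁻¹ = J·C⁻¹·m⁻¹ = kg·m·s⁻³·A⁻¹
All reduce to kg·m²·s⁻³·A⁻¹ except (4), which is kg·m·s⁻³·A⁻¹.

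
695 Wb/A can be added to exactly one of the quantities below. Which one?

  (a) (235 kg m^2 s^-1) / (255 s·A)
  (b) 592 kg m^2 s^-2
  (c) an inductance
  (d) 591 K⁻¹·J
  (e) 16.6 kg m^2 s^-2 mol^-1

(c)

Reference: Wb·A⁻¹ = V·s·A⁻¹ = kg·m²·s⁻²·A⁻².
Each option:
  (a) [kg·m²·s⁻¹] / [s·A] = kg·m²·s⁻²·A⁻¹
  (b) kg·m²·s⁻²
  (c) [inductance] = kg·m²·s⁻²·A⁻²  ← same
  (d) J·K⁻¹ = N·m·K⁻¹ = kg·m²·s⁻²·K⁻¹
  (e) kg·m²·s⁻²·mol⁻¹
Only (c) matches kg·m²·s⁻²·A⁻².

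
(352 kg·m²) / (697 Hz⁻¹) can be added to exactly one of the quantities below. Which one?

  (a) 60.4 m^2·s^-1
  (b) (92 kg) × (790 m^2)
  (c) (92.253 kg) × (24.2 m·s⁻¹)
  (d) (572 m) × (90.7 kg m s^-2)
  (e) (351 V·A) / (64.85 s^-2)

(e)

Reference: [kg·m²] / [s] = kg·m²·s⁻¹.
Each option:
  (a) m²·s⁻¹
  (b) [kg] · [m²] = kg·m²
  (c) [kg] · [m·s⁻¹] = kg·m·s⁻¹
  (d) [m] · [kg·m·s⁻²] = kg·m²·s⁻²
  (e) [kg·m²·s⁻³] / [s⁻²] = kg·m²·s⁻¹  ← same
Only (e) matches kg·m²·s⁻¹.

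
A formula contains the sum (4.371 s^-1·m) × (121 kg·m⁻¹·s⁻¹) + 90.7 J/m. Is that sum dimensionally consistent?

No

Dimensions:
  (4.371 s^-1·m) × (121 kg·m⁻¹·s⁻¹):  [m·s⁻¹] · [kg·m⁻¹·s⁻¹] = kg·s⁻²
  90.7 J/m:  J·m⁻¹ = N·m·m⁻¹ = kg·m·s⁻²
kg·s⁻² ≠ kg·m·s⁻², so they cannot be added.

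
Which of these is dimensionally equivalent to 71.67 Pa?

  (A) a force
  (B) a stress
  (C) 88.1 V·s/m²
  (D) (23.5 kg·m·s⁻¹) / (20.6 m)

(B)

Reference: Pa = N·m⁻² = kg·m⁻¹·s⁻².
Each option:
  (A) [force] = kg·m·s⁻²
  (B) [stress] = kg·m⁻¹·s⁻²  ← same
  (C) V·s·m⁻² = J·C⁻¹·s·m⁻² = kg·s⁻²·A⁻¹
  (D) [kg·m·s⁻¹] / [m] = kg·s⁻¹
Only (B) matches kg·m⁻¹·s⁻².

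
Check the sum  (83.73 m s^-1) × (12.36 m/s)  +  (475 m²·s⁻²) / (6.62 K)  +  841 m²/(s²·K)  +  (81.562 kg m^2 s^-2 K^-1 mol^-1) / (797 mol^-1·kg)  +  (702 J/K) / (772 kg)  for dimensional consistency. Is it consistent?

No

Dimensions:
  (83.73 m s^-1) × (12.36 m/s):  [m·s⁻¹] · [m·s⁻¹] = m²·s⁻²
  (475 m²·s⁻²) / (6.62 K):  [m²·s⁻²] / [K] = m²·s⁻²·K⁻¹
  841 m²/(s²·K):  m²·s⁻²·K⁻¹
  (81.562 kg m^2 s^-2 K^-1 mol^-1) / (797 mol^-1·kg):  [kg·m²·s⁻²·K⁻¹·mol⁻¹] / [kg·mol⁻¹] = m²·s⁻²·K⁻¹
  (702 J/K) / (772 kg):  [kg·m²·s⁻²·K⁻¹] / [kg] = m²·s⁻²·K⁻¹
The terms do not share a single dimension (m²·s⁻² vs m²·s⁻²·K⁻¹).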